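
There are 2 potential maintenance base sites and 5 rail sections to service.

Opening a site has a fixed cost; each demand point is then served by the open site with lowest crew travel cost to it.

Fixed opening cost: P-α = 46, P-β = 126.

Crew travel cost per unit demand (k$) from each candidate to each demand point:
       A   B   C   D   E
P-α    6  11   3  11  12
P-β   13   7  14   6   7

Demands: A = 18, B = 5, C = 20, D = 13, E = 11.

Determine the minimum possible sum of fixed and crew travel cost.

Open {P-α, P-β}: assign each demand point to its cheapest open site.
  A→P-α 18×6=108, B→P-β 5×7=35, C→P-α 20×3=60, D→P-β 13×6=78, E→P-β 11×7=77
  crew travel cost 358, fixed 172 → total 530.
Compare {P-α}: crew travel cost 498 + fixed 46 = 544.
Compare {P-β}: crew travel cost 704 + fixed 126 = 830.

530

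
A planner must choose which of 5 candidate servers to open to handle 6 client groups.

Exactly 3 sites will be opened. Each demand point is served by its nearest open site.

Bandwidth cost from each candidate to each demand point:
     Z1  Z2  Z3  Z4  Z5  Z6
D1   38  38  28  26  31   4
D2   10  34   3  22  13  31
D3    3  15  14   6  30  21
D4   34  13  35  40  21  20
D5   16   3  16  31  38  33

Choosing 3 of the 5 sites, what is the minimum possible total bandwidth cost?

Open {D1, D2, D3}.
  Z1→D3 3, Z2→D3 15, Z3→D2 3, Z4→D3 6, Z5→D2 13, Z6→D1 4  ⇒ total 44.
Compare {D2, D3, D5}: total 49.
Compare {D1, D2, D5}: total 55.
No size-3 selection does better; minimum is 44.

44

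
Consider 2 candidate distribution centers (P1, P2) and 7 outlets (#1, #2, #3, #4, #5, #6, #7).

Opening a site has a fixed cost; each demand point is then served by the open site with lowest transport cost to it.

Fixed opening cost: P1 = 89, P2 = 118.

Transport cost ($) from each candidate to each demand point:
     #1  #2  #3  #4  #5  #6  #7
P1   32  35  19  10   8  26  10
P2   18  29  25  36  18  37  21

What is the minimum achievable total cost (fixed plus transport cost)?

Open {P1}: assign each demand point to its cheapest open site.
  #1→P1 32, #2→P1 35, #3→P1 19, #4→P1 10, #5→P1 8, #6→P1 26, #7→P1 10
  transport cost 140, fixed 89 → total 229.
Compare {P2}: transport cost 184 + fixed 118 = 302.
Compare {P1, P2}: transport cost 120 + fixed 207 = 327.

229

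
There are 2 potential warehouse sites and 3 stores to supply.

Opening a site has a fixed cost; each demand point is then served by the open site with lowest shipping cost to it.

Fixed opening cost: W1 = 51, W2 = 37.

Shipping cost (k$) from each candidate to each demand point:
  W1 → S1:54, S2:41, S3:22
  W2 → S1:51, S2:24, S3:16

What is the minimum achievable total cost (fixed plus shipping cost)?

128

Open {W2}: assign each demand point to its cheapest open site.
  S1→W2 51, S2→W2 24, S3→W2 16
  shipping cost 91, fixed 37 → total 128.
Compare {W1}: shipping cost 117 + fixed 51 = 168.
Compare {W1, W2}: shipping cost 91 + fixed 88 = 179.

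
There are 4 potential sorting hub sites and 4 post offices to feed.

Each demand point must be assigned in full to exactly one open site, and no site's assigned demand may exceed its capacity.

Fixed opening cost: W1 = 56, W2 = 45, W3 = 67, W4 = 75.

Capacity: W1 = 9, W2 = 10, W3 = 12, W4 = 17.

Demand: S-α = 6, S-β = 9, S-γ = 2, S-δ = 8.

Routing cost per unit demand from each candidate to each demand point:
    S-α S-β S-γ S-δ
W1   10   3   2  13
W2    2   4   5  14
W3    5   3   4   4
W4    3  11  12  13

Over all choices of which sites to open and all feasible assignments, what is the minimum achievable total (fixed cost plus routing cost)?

247

Open {W1, W2, W3}; cheapest assignment that respects the capacities:
  W1 (cap 9, load 9): S-β — cost 9×3 = 27
  W2 (cap 10, load 6): S-α — cost 6×2 = 12
  W3 (cap 12, load 10): S-γ, S-δ — cost 2×4 + 8×4 = 40
  Shipping 79, fixed 168 → total 247.
  Any other capacity-feasible assignment to {W1, W2, W3} ships for at least 79.
Compare {W2, W3, W4}: its best feasible assignment gives total 281.
Compare {W1, W3, W4}: its best feasible assignment gives total 283.
Every other set of open sites that can feasibly serve all demand totals ≥ 281 even under its best assignment. Minimum: 247.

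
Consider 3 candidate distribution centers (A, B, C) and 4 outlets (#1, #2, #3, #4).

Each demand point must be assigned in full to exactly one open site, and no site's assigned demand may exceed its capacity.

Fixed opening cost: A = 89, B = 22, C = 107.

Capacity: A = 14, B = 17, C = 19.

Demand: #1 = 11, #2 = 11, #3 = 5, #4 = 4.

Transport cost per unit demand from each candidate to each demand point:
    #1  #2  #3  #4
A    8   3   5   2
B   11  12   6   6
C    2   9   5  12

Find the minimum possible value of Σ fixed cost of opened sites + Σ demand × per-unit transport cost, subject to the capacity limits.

Open {A, B, C}; cheapest assignment that respects the capacities:
  A (cap 14, load 11): #2 — cost 11×3 = 33
  B (cap 17, load 4): #4 — cost 4×6 = 24
  C (cap 19, load 16): #1, #3 — cost 11×2 + 5×5 = 47
  Shipping 104, fixed 218 → total 322.
  Any other capacity-feasible assignment to {A, B, C} ships for at least 104.
Compare {B, C}: its best feasible assignment gives total 332.
Every other set of open sites that can feasibly serve all demand totals ≥ 332 even under its best assignment. Minimum: 322.

322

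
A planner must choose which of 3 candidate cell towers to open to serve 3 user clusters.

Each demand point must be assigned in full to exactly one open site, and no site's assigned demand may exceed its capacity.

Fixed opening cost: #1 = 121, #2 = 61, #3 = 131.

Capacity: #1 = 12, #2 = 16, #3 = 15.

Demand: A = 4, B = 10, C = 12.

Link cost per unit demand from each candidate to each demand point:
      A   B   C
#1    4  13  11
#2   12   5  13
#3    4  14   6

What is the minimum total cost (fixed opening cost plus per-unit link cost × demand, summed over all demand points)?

Open {#2, #3}; cheapest assignment that respects the capacities:
  #2 (cap 16, load 14): A, B — cost 4×12 + 10×5 = 98
  #3 (cap 15, load 12): C — cost 12×6 = 72
  Shipping 170, fixed 192 → total 362.
  Any other capacity-feasible assignment to {#2, #3} ships for at least 170.
Compare {#1, #2}: its best feasible assignment gives total 412.
Compare {#1, #2, #3}: its best feasible assignment gives total 451.
Every other set of open sites that can feasibly serve all demand totals ≥ 412 even under its best assignment. Minimum: 362.

362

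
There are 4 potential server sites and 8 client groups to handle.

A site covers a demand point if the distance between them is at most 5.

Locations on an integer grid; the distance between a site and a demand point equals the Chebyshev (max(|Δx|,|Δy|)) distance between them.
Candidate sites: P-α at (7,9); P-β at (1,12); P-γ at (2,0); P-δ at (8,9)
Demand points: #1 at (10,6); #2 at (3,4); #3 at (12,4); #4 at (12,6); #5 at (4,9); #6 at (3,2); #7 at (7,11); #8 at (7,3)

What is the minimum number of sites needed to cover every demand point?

Coverage sets (demand points within 5 of each site):
  P-α: {#1, #2, #3, #4, #5, #7}
  P-β: {#5}
  P-γ: {#2, #6, #8}
  P-δ: {#1, #2, #3, #4, #5, #7}
No single site covers all 8 demand points.
But {P-α, P-γ} covers everything, so the minimum is 2.

2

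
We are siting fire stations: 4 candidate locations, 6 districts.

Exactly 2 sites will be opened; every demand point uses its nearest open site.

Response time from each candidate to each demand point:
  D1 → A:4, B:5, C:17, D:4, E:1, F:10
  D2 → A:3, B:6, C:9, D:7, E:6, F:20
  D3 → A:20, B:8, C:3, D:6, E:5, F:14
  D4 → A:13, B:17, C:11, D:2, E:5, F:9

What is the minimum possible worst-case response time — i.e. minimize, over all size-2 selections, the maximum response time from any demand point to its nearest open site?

9

Open {D2, D4}.
  Farthest demand point is C at response time 9 (to D2); all others are ≤ 9.
With {D1, D2} the worst case is 10.
With {D1, D3} the worst case is 10.
No size-2 selection achieves below 9.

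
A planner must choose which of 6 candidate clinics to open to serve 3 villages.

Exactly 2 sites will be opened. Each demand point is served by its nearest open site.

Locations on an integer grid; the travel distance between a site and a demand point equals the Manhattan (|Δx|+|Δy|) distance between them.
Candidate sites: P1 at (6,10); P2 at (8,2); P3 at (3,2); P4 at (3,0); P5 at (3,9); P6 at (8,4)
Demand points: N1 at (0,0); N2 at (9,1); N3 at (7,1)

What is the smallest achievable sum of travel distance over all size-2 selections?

7

Open {P2, P4}.
  N1→P4 3, N2→P2 2, N3→P2 2  ⇒ total 7.
Compare {P2, P3}: total 9.
Compare {P4, P6}: total 11.
No size-2 selection does better; minimum is 7.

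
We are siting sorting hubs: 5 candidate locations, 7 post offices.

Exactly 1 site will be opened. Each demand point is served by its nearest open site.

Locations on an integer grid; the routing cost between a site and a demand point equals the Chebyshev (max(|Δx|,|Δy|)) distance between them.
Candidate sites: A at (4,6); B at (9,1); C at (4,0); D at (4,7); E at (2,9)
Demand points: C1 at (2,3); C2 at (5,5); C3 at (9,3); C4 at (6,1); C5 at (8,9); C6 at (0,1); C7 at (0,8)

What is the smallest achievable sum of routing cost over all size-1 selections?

Open {A}.
  C1→A 3, C2→A 1, C3→A 5, C4→A 5, C5→A 4, C6→A 5, C7→A 4  ⇒ total 27.
Compare {D}: total 31.
Compare {C}: total 36.
No size-1 selection does better; minimum is 27.

27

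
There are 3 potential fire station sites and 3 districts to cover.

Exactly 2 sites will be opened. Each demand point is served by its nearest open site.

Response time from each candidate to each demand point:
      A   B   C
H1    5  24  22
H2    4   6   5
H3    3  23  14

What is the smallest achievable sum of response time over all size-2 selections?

14

Open {H2, H3}.
  A→H3 3, B→H2 6, C→H2 5  ⇒ total 14.
Compare {H1, H2}: total 15.
Compare {H1, H3}: total 40.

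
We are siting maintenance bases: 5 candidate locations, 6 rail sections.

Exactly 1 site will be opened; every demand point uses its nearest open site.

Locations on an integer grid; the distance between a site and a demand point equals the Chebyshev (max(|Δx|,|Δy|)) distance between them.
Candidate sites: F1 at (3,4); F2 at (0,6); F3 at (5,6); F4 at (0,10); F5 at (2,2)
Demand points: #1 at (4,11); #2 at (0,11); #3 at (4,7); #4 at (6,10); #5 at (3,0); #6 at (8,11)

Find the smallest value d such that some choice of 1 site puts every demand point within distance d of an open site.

6

Open {F3}.
  Farthest demand point is #5 at distance 6 (to F3); all others are ≤ 6.
With {F1} the worst case is 7.
With {F2} the worst case is 8.
No size-1 selection achieves below 6.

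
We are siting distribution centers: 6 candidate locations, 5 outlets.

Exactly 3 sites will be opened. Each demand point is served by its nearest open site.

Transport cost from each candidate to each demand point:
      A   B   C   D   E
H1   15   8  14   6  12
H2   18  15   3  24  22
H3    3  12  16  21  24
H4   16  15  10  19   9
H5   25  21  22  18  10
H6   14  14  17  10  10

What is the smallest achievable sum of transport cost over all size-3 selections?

32

Open {H1, H2, H3}.
  A→H3 3, B→H1 8, C→H2 3, D→H1 6, E→H1 12  ⇒ total 32.
Compare {H1, H3, H4}: total 36.
Compare {H2, H3, H6}: total 38.
No size-3 selection does better; minimum is 32.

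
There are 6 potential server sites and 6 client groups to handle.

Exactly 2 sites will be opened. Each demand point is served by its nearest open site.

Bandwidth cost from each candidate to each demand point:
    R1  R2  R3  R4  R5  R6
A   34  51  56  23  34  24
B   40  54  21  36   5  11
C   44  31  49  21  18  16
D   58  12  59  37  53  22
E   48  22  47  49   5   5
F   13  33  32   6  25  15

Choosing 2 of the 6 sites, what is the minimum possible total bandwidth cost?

83

Open {E, F}.
  R1→F 13, R2→E 22, R3→F 32, R4→F 6, R5→E 5, R6→E 5  ⇒ total 83.
Compare {B, F}: total 89.
Compare {D, F}: total 103.
No size-2 selection does better; minimum is 83.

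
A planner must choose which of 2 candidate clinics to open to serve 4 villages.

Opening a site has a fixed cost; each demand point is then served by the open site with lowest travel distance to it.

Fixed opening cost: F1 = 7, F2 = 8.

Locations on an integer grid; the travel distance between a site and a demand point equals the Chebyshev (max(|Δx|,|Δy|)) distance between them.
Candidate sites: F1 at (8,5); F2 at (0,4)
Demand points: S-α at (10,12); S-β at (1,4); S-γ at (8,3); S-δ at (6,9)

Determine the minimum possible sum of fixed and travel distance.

27

Open {F1}: assign each demand point to its cheapest open site.
  S-α→F1 7, S-β→F1 7, S-γ→F1 2, S-δ→F1 4
  travel distance 20, fixed 7 → total 27.
Compare {F1, F2}: travel distance 14 + fixed 15 = 29.
Compare {F2}: travel distance 25 + fixed 8 = 33.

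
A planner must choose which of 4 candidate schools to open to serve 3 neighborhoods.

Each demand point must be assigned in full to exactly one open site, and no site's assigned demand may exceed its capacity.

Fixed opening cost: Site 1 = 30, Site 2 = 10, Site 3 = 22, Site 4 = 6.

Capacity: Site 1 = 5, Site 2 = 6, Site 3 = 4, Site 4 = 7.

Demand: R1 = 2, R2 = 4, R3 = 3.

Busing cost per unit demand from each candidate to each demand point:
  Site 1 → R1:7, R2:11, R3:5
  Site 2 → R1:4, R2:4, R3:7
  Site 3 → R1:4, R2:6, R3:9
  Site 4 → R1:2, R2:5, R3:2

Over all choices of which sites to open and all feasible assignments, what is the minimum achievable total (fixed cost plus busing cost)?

42

Open {Site 2, Site 4}; cheapest assignment that respects the capacities:
  Site 2 (cap 6, load 4): R2 — cost 4×4 = 16
  Site 4 (cap 7, load 5): R1, R3 — cost 2×2 + 3×2 = 10
  Shipping 26, fixed 16 → total 42.
  Any other capacity-feasible assignment to {Site 2, Site 4} ships for at least 26.
Compare {Site 3, Site 4}: its best feasible assignment gives total 62.
Compare {Site 2, Site 3, Site 4}: its best feasible assignment gives total 64.
Every other set of open sites that can feasibly serve all demand totals ≥ 62 even under its best assignment. Minimum: 42.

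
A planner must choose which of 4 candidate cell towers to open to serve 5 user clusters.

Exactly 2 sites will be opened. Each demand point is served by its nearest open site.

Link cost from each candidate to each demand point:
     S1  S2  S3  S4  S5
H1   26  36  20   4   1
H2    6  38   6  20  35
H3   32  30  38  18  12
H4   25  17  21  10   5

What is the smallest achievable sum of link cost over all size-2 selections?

44

Open {H2, H4}.
  S1→H2 6, S2→H4 17, S3→H2 6, S4→H4 10, S5→H4 5  ⇒ total 44.
Compare {H1, H2}: total 53.
Compare {H1, H4}: total 67.
No size-2 selection does better; minimum is 44.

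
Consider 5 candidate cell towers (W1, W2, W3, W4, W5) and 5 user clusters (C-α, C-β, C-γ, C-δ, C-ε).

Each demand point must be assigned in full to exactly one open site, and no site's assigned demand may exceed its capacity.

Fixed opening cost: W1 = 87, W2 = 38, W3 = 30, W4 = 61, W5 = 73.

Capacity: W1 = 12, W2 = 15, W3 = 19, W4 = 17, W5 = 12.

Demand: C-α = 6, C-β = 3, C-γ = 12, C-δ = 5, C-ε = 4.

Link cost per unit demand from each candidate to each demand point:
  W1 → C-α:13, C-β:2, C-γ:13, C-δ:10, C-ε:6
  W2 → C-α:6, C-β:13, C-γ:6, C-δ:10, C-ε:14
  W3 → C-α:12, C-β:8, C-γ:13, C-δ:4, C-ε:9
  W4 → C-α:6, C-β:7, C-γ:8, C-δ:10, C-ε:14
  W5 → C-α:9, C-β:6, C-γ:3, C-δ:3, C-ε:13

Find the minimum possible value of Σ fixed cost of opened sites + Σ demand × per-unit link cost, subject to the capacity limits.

Open {W3, W5}; cheapest assignment that respects the capacities:
  W3 (cap 19, load 18): C-α, C-β, C-δ, C-ε — cost 6×12 + 3×8 + 5×4 + 4×9 = 152
  W5 (cap 12, load 12): C-γ — cost 12×3 = 36
  Shipping 188, fixed 103 → total 291.
  Any other capacity-feasible assignment to {W3, W5} ships for at least 188.
Compare {W2, W3}: its best feasible assignment gives total 292.
Compare {W2, W3, W5}: its best feasible assignment gives total 293.
Every other set of open sites that can feasibly serve all demand totals ≥ 292 even under its best assignment. Minimum: 291.

291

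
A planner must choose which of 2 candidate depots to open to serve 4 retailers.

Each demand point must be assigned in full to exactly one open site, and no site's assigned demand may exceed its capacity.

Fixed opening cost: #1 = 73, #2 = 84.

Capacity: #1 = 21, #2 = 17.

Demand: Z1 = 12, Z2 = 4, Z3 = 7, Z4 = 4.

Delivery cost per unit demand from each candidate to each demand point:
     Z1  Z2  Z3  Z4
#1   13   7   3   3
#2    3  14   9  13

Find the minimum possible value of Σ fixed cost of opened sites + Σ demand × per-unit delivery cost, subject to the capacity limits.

254

Open {#1, #2}; cheapest assignment that respects the capacities:
  #1 (cap 21, load 15): Z2, Z3, Z4 — cost 4×7 + 7×3 + 4×3 = 61
  #2 (cap 17, load 12): Z1 — cost 12×3 = 36
  Shipping 97, fixed 157 → total 254.
  Any other capacity-feasible assignment to {#1, #2} ships for at least 97.
Total demand is 27 and no other set of sites has combined capacity ≥ 27, so {#1, #2} is the only feasible choice of open sites. Minimum: 254.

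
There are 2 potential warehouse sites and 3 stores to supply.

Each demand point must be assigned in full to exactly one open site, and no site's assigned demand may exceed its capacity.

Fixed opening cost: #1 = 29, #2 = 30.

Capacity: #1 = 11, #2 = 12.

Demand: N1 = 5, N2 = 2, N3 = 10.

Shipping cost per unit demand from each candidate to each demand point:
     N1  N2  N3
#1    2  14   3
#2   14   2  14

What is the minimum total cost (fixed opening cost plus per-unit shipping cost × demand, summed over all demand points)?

Open {#1, #2}; cheapest assignment that respects the capacities:
  #1 (cap 11, load 10): N3 — cost 10×3 = 30
  #2 (cap 12, load 7): N1, N2 — cost 5×14 + 2×2 = 74
  Shipping 104, fixed 59 → total 163.
  Any other capacity-feasible assignment to {#1, #2} ships for at least 104.
Total demand is 17 and no other set of sites has combined capacity ≥ 17, so {#1, #2} is the only feasible choice of open sites. Minimum: 163.

163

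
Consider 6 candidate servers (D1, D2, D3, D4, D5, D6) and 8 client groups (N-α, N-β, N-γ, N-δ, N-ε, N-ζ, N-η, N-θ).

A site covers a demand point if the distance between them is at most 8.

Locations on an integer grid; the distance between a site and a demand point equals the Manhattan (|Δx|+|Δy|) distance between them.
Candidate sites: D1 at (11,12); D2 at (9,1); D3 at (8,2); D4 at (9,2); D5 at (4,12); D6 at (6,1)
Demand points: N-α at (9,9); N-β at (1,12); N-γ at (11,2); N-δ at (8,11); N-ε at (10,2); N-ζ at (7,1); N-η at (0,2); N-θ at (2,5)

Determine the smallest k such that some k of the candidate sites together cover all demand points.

2

Coverage sets (demand points within 8 of each site):
  D1: {N-α, N-δ}
  D2: {N-α, N-γ, N-ε, N-ζ}
  D3: {N-α, N-γ, N-ε, N-ζ, N-η}
  D4: {N-α, N-γ, N-ε, N-ζ}
  D5: {N-α, N-β, N-δ}
  D6: {N-γ, N-ε, N-ζ, N-η, N-θ}
No single site covers all 8 demand points.
But {D5, D6} covers everything, so the minimum is 2.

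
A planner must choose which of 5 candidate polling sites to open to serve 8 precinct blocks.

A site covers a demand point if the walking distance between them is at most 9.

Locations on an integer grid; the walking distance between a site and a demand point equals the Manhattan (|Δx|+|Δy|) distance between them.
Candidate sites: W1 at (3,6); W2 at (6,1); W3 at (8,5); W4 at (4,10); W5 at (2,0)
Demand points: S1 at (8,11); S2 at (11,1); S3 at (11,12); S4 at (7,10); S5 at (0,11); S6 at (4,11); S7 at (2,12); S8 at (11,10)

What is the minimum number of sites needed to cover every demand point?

Coverage sets (demand points within 9 of each site):
  W1: {S4, S5, S6, S7}
  W2: {S2}
  W3: {S1, S2, S4, S8}
  W4: {S1, S3, S4, S5, S6, S7, S8}
  W5: {}
No single site covers all 8 demand points.
But {W2, W4} covers everything, so the minimum is 2.

2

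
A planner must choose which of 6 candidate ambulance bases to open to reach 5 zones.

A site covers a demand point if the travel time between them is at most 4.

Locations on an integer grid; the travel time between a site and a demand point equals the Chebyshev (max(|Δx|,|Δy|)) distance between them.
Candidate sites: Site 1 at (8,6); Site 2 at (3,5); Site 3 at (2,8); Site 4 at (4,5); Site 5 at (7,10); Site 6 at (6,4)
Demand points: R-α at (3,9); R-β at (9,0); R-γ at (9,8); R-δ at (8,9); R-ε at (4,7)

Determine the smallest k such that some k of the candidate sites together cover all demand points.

2

Coverage sets (demand points within 4 of each site):
  Site 1: {R-γ, R-δ, R-ε}
  Site 2: {R-α, R-ε}
  Site 3: {R-α, R-ε}
  Site 4: {R-α, R-δ, R-ε}
  Site 5: {R-α, R-γ, R-δ, R-ε}
  Site 6: {R-β, R-γ, R-ε}
No single site covers all 5 demand points.
But {Site 4, Site 6} covers everything, so the minimum is 2.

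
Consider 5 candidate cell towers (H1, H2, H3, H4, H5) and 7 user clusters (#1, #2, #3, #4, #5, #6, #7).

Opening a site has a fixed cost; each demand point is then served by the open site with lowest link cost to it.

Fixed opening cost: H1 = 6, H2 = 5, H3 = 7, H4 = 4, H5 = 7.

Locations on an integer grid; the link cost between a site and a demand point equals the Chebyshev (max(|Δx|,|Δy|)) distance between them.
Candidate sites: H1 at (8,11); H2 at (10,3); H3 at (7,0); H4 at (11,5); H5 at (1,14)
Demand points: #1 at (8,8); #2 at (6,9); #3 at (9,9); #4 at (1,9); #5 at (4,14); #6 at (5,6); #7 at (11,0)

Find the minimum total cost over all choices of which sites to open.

37

Open {H1, H2}: assign each demand point to its cheapest open site.
  #1→H1 3, #2→H1 2, #3→H1 2, #4→H1 7, #5→H1 4, #6→H1 5, #7→H2 3
  link cost 26, fixed 11 → total 37.
Compare {H1, H4}: link cost 28 + fixed 10 = 38.
Compare {H1}: link cost 34 + fixed 6 = 40.
Compare {H1, H3}: link cost 27 + fixed 13 = 40.
All other subsets cost ≥ 38. Minimum total cost: 37.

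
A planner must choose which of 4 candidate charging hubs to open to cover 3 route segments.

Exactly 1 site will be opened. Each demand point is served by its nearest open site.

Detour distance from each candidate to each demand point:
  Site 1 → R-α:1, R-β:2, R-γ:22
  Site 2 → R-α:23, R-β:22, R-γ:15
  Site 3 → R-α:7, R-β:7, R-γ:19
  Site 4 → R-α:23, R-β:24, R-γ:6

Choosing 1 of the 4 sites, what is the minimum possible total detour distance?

25

Open {Site 1}.
  R-α→Site 1 1, R-β→Site 1 2, R-γ→Site 1 22  ⇒ total 25.
Compare {Site 3}: total 33.
Compare {Site 4}: total 53.
No size-1 selection does better; minimum is 25.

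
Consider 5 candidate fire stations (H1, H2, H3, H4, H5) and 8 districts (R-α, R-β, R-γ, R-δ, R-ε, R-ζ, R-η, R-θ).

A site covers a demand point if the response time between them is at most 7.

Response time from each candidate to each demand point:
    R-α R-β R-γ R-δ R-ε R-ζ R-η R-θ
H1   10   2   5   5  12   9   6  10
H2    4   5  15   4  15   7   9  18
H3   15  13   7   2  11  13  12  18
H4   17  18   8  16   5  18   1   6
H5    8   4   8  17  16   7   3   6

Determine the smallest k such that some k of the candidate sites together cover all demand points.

3

Coverage sets (demand points within 7 of each site):
  H1: {R-β, R-γ, R-δ, R-η}
  H2: {R-α, R-β, R-δ, R-ζ}
  H3: {R-γ, R-δ}
  H4: {R-ε, R-η, R-θ}
  H5: {R-β, R-ζ, R-η, R-θ}
No 2 sites suffice: every size-2 union leaves at least one demand point uncovered.
But {H1, H2, H4} covers everything, so the minimum is 3.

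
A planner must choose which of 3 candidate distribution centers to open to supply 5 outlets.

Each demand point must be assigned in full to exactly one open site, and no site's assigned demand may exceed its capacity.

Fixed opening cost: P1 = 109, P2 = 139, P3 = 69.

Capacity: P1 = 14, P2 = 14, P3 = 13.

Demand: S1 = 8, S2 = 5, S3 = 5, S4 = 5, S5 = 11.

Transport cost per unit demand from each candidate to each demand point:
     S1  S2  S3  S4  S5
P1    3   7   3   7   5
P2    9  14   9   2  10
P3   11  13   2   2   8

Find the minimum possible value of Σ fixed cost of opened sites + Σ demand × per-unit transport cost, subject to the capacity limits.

Open {P1, P2, P3}; cheapest assignment that respects the capacities:
  P1 (cap 14, load 13): S1, S2 — cost 8×3 + 5×7 = 59
  P2 (cap 14, load 11): S5 — cost 11×10 = 110
  P3 (cap 13, load 10): S3, S4 — cost 5×2 + 5×2 = 20
  Shipping 189, fixed 317 → total 506.
  Any other capacity-feasible assignment to {P1, P2, P3} ships for at least 189.
Total demand is 34 and no other set of sites has combined capacity ≥ 34, so {P1, P2, P3} is the only feasible choice of open sites. Minimum: 506.

506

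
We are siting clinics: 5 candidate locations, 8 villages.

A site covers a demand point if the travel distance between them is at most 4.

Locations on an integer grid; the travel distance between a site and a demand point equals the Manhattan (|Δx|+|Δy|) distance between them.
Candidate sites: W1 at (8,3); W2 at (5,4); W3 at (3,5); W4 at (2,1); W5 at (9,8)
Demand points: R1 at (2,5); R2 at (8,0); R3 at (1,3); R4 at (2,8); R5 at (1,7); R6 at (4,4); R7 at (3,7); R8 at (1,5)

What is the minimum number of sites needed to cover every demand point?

2

Coverage sets (demand points within 4 of each site):
  W1: {R2}
  W2: {R1, R6}
  W3: {R1, R3, R4, R5, R6, R7, R8}
  W4: {R1, R3}
  W5: {}
No single site covers all 8 demand points.
But {W1, W3} covers everything, so the minimum is 2.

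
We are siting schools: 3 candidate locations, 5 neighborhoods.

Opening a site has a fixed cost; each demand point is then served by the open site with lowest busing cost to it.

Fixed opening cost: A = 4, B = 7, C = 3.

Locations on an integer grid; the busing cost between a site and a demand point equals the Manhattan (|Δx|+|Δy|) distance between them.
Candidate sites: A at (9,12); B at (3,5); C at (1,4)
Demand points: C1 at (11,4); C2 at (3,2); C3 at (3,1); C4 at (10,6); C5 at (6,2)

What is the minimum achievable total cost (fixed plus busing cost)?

Open {B}: assign each demand point to its cheapest open site.
  C1→B 9, C2→B 3, C3→B 4, C4→B 8, C5→B 6
  busing cost 30, fixed 7 → total 37.
Compare {C}: busing cost 37 + fixed 3 = 40.
Compare {A, B}: busing cost 29 + fixed 11 = 40.
Compare {A, C}: busing cost 33 + fixed 7 = 40.
All other subsets cost ≥ 40. Minimum total cost: 37.

37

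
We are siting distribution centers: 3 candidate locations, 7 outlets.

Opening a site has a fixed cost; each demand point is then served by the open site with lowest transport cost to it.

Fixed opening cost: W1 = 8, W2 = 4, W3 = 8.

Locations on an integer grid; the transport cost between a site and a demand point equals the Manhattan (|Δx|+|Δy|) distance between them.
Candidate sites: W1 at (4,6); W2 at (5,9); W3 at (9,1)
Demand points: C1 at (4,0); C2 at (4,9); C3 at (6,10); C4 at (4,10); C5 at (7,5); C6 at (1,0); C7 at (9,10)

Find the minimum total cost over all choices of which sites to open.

Open {W1, W2}: assign each demand point to its cheapest open site.
  C1→W1 6, C2→W2 1, C3→W2 2, C4→W2 2, C5→W1 4, C6→W1 9, C7→W2 5
  transport cost 29, fixed 12 → total 41.
Compare {W2}: transport cost 39 + fixed 4 = 43.
Compare {W2, W3}: transport cost 31 + fixed 12 = 43.
Compare {W1}: transport cost 41 + fixed 8 = 49.
All other subsets cost ≥ 43. Minimum total cost: 41.

41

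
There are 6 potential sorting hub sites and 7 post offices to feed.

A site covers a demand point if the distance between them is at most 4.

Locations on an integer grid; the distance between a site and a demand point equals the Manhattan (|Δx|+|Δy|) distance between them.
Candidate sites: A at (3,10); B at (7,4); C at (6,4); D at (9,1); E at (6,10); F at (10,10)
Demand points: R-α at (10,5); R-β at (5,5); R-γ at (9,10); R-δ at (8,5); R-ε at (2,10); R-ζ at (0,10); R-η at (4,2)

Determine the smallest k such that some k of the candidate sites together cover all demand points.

4

Coverage sets (demand points within 4 of each site):
  A: {R-ε, R-ζ}
  B: {R-α, R-β, R-δ}
  C: {R-β, R-δ, R-η}
  D: {}
  E: {R-γ, R-ε}
  F: {R-γ}
No 3 sites suffice: every size-3 union leaves at least one demand point uncovered.
But {A, B, C, E} covers everything, so the minimum is 4.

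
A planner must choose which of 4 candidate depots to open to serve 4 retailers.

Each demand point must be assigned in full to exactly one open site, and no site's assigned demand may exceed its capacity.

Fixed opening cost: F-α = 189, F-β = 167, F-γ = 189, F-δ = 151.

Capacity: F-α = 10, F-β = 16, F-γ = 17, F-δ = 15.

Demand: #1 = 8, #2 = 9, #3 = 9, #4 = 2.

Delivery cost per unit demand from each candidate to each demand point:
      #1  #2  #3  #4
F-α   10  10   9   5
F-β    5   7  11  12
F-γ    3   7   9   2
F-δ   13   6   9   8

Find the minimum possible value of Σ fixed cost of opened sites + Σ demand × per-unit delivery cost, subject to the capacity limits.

515

Open {F-γ, F-δ}; cheapest assignment that respects the capacities:
  F-γ (cap 17, load 17): #1, #3 — cost 8×3 + 9×9 = 105
  F-δ (cap 15, load 11): #2, #4 — cost 9×6 + 2×8 = 70
  Shipping 175, fixed 340 → total 515.
  Any other capacity-feasible assignment to {F-γ, F-δ} ships for at least 175.
Compare {F-β, F-γ}: its best feasible assignment gives total 548.
Compare {F-β, F-γ, F-δ}: its best feasible assignment gives total 679.
Every other set of open sites that can feasibly serve all demand totals ≥ 548 even under its best assignment. Minimum: 515.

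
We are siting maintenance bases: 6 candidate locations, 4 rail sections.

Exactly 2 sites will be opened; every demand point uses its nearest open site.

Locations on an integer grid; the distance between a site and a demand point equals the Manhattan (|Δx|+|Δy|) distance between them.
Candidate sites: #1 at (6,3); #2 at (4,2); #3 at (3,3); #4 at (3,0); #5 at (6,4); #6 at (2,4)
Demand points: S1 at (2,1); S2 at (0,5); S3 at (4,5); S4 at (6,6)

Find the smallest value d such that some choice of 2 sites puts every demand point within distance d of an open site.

Open {#1, #6}.
  Farthest demand point is S1 at distance 3 (to #6); all others are ≤ 3.
With {#5, #6} the worst case is 3.
With {#1, #3} the worst case is 5.
No size-2 selection achieves below 3.

3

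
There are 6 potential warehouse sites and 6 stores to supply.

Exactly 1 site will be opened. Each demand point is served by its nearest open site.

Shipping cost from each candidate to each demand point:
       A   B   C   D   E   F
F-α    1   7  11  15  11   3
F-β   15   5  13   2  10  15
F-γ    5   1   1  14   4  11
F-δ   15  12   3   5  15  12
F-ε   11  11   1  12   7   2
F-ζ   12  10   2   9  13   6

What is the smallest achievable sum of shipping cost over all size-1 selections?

36

Open {F-γ}.
  A→F-γ 5, B→F-γ 1, C→F-γ 1, D→F-γ 14, E→F-γ 4, F→F-γ 11  ⇒ total 36.
Compare {F-ε}: total 44.
Compare {F-α}: total 48.
No size-1 selection does better; minimum is 36.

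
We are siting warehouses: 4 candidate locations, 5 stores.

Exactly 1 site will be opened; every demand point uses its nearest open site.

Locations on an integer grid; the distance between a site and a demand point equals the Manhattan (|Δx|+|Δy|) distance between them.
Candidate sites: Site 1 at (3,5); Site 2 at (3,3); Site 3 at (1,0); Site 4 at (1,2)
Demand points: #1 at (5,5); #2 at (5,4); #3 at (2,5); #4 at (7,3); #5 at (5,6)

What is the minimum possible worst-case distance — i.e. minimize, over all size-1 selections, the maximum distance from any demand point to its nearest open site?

Open {Site 2}.
  Farthest demand point is #5 at distance 5 (to Site 2); all others are ≤ 5.
With {Site 1} the worst case is 6.
With {Site 4} the worst case is 8.
No size-1 selection achieves below 5.

5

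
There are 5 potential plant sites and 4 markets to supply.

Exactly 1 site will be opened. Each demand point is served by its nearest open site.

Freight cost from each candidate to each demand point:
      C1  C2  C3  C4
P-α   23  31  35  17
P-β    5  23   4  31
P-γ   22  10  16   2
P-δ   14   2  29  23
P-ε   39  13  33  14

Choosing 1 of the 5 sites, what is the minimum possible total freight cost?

50

Open {P-γ}.
  C1→P-γ 22, C2→P-γ 10, C3→P-γ 16, C4→P-γ 2  ⇒ total 50.
Compare {P-β}: total 63.
Compare {P-δ}: total 68.
No size-1 selection does better; minimum is 50.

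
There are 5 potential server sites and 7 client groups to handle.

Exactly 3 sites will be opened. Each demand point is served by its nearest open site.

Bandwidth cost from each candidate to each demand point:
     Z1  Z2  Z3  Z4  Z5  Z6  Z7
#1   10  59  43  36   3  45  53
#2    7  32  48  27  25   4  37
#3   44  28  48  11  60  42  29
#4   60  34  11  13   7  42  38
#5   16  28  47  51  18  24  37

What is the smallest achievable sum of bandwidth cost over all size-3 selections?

97

Open {#2, #3, #4}.
  Z1→#2 7, Z2→#3 28, Z3→#4 11, Z4→#3 11, Z5→#4 7, Z6→#2 4, Z7→#3 29  ⇒ total 97.
Compare {#1, #2, #4}: total 107.
Compare {#2, #4, #5}: total 107.
No size-3 selection does better; minimum is 97.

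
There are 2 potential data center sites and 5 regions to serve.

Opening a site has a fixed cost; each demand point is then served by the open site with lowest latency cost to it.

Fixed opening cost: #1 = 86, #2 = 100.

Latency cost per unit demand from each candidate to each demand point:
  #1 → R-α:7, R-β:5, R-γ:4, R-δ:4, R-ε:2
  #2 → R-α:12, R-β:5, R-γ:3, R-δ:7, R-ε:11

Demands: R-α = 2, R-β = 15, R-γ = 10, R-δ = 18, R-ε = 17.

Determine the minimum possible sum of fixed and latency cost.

321

Open {#1}: assign each demand point to its cheapest open site.
  R-α→#1 2×7=14, R-β→#1 15×5=75, R-γ→#1 10×4=40, R-δ→#1 18×4=72, R-ε→#1 17×2=34
  latency cost 235, fixed 86 → total 321.
Compare {#1, #2}: latency cost 225 + fixed 186 = 411.
Compare {#2}: latency cost 442 + fixed 100 = 542.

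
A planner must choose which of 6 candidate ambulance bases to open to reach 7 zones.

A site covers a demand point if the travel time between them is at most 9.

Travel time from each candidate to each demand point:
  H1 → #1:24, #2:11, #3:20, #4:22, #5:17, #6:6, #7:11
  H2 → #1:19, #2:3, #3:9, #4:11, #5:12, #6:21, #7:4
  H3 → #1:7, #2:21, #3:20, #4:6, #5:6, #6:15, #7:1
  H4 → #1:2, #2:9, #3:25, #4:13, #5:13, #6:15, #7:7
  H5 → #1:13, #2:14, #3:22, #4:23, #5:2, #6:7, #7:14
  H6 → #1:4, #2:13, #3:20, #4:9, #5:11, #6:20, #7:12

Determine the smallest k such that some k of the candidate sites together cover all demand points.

3

Coverage sets (demand points within 9 of each site):
  H1: {#6}
  H2: {#2, #3, #7}
  H3: {#1, #4, #5, #7}
  H4: {#1, #2, #7}
  H5: {#5, #6}
  H6: {#1, #4}
No 2 sites suffice: every size-2 union leaves at least one demand point uncovered.
But {H1, H2, H3} covers everything, so the minimum is 3.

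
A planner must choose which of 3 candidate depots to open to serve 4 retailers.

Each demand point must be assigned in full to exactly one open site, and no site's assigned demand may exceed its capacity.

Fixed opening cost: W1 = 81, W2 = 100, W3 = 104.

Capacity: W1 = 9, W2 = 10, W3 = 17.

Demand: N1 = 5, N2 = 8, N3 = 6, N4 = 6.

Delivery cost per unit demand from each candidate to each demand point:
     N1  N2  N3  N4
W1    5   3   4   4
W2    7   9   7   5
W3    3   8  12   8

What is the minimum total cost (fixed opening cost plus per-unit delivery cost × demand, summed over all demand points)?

Open {W1, W3}; cheapest assignment that respects the capacities:
  W1 (cap 9, load 8): N2 — cost 8×3 = 24
  W3 (cap 17, load 17): N1, N3, N4 — cost 5×3 + 6×12 + 6×8 = 135
  Shipping 159, fixed 185 → total 344.
  Any other capacity-feasible assignment to {W1, W3} ships for at least 159.
Compare {W2, W3}: its best feasible assignment gives total 411.
Compare {W1, W2, W3}: its best feasible assignment gives total 414.
Every other set of open sites that can feasibly serve all demand totals ≥ 411 even under its best assignment. Minimum: 344.

344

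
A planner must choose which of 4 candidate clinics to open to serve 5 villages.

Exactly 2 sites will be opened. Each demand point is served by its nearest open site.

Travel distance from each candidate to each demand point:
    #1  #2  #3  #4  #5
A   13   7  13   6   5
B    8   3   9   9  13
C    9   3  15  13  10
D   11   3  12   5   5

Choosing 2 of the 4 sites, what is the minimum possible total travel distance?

30

Open {B, D}.
  #1→B 8, #2→B 3, #3→B 9, #4→D 5, #5→D 5  ⇒ total 30.
Compare {A, B}: total 31.
Compare {C, D}: total 34.
No size-2 selection does better; minimum is 30.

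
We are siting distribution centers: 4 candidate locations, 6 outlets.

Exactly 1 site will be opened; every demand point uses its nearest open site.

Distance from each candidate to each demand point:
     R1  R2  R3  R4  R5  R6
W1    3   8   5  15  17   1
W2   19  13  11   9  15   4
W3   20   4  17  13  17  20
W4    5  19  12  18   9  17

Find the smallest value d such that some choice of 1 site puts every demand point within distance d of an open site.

Open {W1}.
  Farthest demand point is R5 at distance 17 (to W1); all others are ≤ 17.
With {W2} the worst case is 19.
With {W4} the worst case is 19.
No size-1 selection achieves below 17.

17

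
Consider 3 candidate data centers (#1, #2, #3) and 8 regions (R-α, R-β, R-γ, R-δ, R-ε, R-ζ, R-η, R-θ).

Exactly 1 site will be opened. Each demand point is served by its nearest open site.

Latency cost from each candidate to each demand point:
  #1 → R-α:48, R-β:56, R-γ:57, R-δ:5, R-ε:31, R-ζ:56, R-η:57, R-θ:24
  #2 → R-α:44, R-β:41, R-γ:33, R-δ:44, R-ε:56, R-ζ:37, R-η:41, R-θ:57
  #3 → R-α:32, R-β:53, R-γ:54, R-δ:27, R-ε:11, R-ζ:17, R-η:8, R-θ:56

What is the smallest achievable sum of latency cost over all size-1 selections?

Open {#3}.
  R-α→#3 32, R-β→#3 53, R-γ→#3 54, R-δ→#3 27, R-ε→#3 11, R-ζ→#3 17, R-η→#3 8, R-θ→#3 56  ⇒ total 258.
Compare {#1}: total 334.
Compare {#2}: total 353.

258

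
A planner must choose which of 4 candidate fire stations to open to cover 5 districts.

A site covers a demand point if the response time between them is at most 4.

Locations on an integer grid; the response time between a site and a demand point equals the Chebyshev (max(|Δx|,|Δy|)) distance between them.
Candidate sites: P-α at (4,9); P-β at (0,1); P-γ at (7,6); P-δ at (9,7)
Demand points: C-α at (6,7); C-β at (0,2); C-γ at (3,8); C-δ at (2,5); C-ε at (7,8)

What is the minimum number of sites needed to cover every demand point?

Coverage sets (demand points within 4 of each site):
  P-α: {C-α, C-γ, C-δ, C-ε}
  P-β: {C-β, C-δ}
  P-γ: {C-α, C-γ, C-ε}
  P-δ: {C-α, C-ε}
No single site covers all 5 demand points.
But {P-α, P-β} covers everything, so the minimum is 2.

2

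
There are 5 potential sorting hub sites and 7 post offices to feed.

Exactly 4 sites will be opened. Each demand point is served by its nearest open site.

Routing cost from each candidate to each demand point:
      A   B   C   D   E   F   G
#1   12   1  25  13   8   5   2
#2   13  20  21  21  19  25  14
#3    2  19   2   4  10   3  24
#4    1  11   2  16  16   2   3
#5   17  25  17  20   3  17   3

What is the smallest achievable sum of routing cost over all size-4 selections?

Open {#1, #3, #4, #5}.
  A→#4 1, B→#1 1, C→#3 2, D→#3 4, E→#5 3, F→#4 2, G→#1 2  ⇒ total 15.
Compare {#1, #2, #3, #5}: total 17.
Compare {#1, #2, #3, #4}: total 20.
No size-4 selection does better; minimum is 15.

15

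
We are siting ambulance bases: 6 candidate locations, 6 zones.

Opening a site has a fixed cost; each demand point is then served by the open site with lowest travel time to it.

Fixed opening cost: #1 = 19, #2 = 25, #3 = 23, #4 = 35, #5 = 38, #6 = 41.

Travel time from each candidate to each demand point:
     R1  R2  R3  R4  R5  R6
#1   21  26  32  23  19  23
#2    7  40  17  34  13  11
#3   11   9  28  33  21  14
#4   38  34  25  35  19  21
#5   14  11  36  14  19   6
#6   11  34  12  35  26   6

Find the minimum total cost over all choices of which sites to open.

131

Open {#2, #5}: assign each demand point to its cheapest open site.
  R1→#2 7, R2→#5 11, R3→#2 17, R4→#5 14, R5→#2 13, R6→#5 6
  travel time 68, fixed 63 → total 131.
Compare {#5}: travel time 100 + fixed 38 = 138.
Compare {#2, #3}: travel time 90 + fixed 48 = 138.
Compare {#3}: travel time 116 + fixed 23 = 139.
All other subsets cost ≥ 138. Minimum total cost: 131.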